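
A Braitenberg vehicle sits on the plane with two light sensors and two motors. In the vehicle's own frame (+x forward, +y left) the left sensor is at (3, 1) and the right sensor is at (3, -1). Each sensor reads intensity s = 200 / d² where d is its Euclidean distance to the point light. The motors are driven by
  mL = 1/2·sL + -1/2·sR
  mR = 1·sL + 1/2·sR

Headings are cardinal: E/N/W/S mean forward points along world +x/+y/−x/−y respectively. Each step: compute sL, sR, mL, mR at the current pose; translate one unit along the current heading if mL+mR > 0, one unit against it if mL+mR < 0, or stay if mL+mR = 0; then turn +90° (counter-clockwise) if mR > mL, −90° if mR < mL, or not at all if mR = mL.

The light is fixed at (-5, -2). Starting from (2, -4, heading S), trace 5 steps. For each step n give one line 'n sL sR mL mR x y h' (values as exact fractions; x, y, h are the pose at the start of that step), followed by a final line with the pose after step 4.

n=0: pose=(2,-4,S); sL=200/89, sR=200/61; mL=-2800/5429, mR=21100/5429; mL+mR=300/89 → advance +1; mR−mL=23900/5429 → turn +1·90°
n=1: pose=(2,-5,E); sL=25/13, sR=50/29; mL=75/754, mR=1050/377; mL+mR=75/26 → advance +1; mR−mL=2025/754 → turn +1·90°
n=2: pose=(3,-5,N); sL=200/49, sR=200/81; mL=3200/3969, mR=21100/3969; mL+mR=300/49 → advance +1; mR−mL=17900/3969 → turn +1·90°
n=3: pose=(3,-4,W); sL=100/17, sR=100/13; mL=-200/221, mR=2150/221; mL+mR=150/17 → advance +1; mR−mL=2350/221 → turn +1·90°
n=4: pose=(2,-4,S); sL=200/89, sR=200/61; mL=-2800/5429, mR=21100/5429; mL+mR=300/89 → advance +1; mR−mL=23900/5429 → turn +1·90°

0 200/89 200/61 -2800/5429 21100/5429 2 -4 S
1 25/13 50/29 75/754 1050/377 2 -5 E
2 200/49 200/81 3200/3969 21100/3969 3 -5 N
3 100/17 100/13 -200/221 2150/221 3 -4 W
4 200/89 200/61 -2800/5429 21100/5429 2 -4 S
final 2 -5 E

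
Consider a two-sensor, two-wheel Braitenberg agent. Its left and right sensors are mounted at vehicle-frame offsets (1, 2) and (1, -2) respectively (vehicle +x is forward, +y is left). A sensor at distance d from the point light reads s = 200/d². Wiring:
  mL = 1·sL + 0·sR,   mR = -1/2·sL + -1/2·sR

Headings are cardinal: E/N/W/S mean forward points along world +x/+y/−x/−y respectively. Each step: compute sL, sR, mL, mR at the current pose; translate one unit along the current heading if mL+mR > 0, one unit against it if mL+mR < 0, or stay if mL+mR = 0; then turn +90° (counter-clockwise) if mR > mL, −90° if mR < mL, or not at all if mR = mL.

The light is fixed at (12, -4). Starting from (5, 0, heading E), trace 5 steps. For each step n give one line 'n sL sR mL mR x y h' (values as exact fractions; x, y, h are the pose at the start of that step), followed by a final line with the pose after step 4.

n=0: pose=(5,0,E); sL=25/9, sR=5; mL=25/9, mR=-35/9; mL+mR=-10/9 → advance -1; mR−mL=-20/3 → turn -1·90°
n=1: pose=(4,0,S); sL=40/9, sR=200/109; mL=40/9, mR=-3080/981; mL+mR=1280/981 → advance +1; mR−mL=-2480/327 → turn -1·90°
n=2: pose=(4,-1,W); sL=100/41, sR=100/53; mL=100/41, mR=-4700/2173; mL+mR=600/2173 → advance +1; mR−mL=-10000/2173 → turn -1·90°
n=3: pose=(3,-1,N); sL=200/137, sR=40/13; mL=200/137, mR=-4040/1781; mL+mR=-1440/1781 → advance -1; mR−mL=-6640/1781 → turn -1·90°
n=4: pose=(3,-2,E); sL=5/2, sR=25/8; mL=5/2, mR=-45/16; mL+mR=-5/16 → advance -1; mR−mL=-85/16 → turn -1·90°

0 25/9 5 25/9 -35/9 5 0 E
1 40/9 200/109 40/9 -3080/981 4 0 S
2 100/41 100/53 100/41 -4700/2173 4 -1 W
3 200/137 40/13 200/137 -4040/1781 3 -1 N
4 5/2 25/8 5/2 -45/16 3 -2 E
final 2 -2 S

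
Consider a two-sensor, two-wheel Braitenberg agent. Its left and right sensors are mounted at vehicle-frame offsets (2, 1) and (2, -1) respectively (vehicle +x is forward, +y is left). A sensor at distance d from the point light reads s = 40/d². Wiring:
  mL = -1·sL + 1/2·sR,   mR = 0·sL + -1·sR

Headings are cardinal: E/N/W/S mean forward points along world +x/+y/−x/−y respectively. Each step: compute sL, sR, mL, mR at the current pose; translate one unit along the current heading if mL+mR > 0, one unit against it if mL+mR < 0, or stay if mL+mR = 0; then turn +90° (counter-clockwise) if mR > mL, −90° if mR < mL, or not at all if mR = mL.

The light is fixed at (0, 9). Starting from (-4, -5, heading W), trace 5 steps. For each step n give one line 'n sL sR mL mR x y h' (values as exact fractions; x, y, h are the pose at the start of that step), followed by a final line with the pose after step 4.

n=0: pose=(-4,-5,W); sL=40/261, sR=8/41; mL=-596/10701, mR=-8/41; mL+mR=-2684/10701 → advance -1; mR−mL=-1492/10701 → turn -1·90°
n=1: pose=(-3,-5,N); sL=1/4, sR=10/37; mL=-17/148, mR=-10/37; mL+mR=-57/148 → advance -1; mR−mL=-23/148 → turn -1·90°
n=2: pose=(-3,-6,E); sL=40/197, sR=40/257; mL=-6340/50629, mR=-40/257; mL+mR=-14220/50629 → advance -1; mR−mL=-1540/50629 → turn -1·90°
n=3: pose=(-4,-6,S); sL=20/149, sR=20/157; mL=-1650/23393, mR=-20/157; mL+mR=-4630/23393 → advance -1; mR−mL=-1330/23393 → turn -1·90°
n=4: pose=(-4,-5,W); sL=40/261, sR=8/41; mL=-596/10701, mR=-8/41; mL+mR=-2684/10701 → advance -1; mR−mL=-1492/10701 → turn -1·90°

0 40/261 8/41 -596/10701 -8/41 -4 -5 W
1 1/4 10/37 -17/148 -10/37 -3 -5 N
2 40/197 40/257 -6340/50629 -40/257 -3 -6 E
3 20/149 20/157 -1650/23393 -20/157 -4 -6 S
4 40/261 8/41 -596/10701 -8/41 -4 -5 W
final -3 -5 N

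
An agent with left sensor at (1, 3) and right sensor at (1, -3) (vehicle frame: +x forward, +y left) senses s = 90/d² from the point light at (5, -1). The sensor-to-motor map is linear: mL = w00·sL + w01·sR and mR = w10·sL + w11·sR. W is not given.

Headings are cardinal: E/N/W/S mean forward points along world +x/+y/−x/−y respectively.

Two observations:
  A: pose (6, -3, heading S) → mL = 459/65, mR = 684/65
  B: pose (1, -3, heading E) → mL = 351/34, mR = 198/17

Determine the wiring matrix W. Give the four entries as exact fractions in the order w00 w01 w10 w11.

1 1/2 1 1

obs A: pose=(6,-3,S) → sL=18/5, sR=90/13, mL=459/65, mR=684/65
obs B: pose=(1,-3,E) → sL=9, sR=45/17, mL=351/34, mR=198/17
sensor matrix S = [[18/5, 90/13], [9, 45/17]]; det S = -11664/221
solve [mL_A; mL_B] = S·[w00; w01] and [mR_A; mR_B] = S·[w10; w11]:
  w00 = 1, w01 = 1/2, w10 = 1, w11 = 1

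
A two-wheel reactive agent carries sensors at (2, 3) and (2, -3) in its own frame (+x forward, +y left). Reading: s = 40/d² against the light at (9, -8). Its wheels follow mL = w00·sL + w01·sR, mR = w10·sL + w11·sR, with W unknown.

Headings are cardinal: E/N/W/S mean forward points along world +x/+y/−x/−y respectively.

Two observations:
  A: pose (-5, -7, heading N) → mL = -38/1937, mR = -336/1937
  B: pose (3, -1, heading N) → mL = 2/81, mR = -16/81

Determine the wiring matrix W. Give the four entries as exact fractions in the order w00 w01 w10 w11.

1 -1/2 1 -1

obs A: pose=(-5,-7,N) → sL=20/149, sR=4/13, mL=-38/1937, mR=-336/1937
obs B: pose=(3,-1,N) → sL=20/81, sR=4/9, mL=2/81, mR=-16/81
sensor matrix S = [[20/149, 4/13], [20/81, 4/9]]; det S = -2560/156897
solve [mL_A; mL_B] = S·[w00; w01] and [mR_A; mR_B] = S·[w10; w11]:
  w00 = 1, w01 = -1/2, w10 = 1, w11 = -1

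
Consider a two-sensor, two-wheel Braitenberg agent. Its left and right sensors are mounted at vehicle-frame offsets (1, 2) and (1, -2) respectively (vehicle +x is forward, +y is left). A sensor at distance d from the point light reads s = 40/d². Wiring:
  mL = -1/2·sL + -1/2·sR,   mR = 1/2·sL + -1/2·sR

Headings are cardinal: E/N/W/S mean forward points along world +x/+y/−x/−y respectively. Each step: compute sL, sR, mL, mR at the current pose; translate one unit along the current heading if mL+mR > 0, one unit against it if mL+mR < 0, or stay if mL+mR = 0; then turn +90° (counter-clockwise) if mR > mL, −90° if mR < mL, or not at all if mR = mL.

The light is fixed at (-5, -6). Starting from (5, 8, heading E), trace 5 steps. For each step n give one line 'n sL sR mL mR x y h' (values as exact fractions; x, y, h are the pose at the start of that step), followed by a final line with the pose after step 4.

0 40/377 8/53 -2568/19981 -448/19981 5 8 E
1 20/137 20/173 -3100/23701 360/23701 4 8 N
2 8/37 40/289 -1896/10693 416/10693 4 7 W
3 5/36 5/26 -155/936 -25/936 5 7 S
4 40/377 8/53 -2568/19981 -448/19981 5 8 E
final 4 8 N

n=0: pose=(5,8,E); sL=40/377, sR=8/53; mL=-2568/19981, mR=-448/19981; mL+mR=-8/53 → advance -1; mR−mL=40/377 → turn +1·90°
n=1: pose=(4,8,N); sL=20/137, sR=20/173; mL=-3100/23701, mR=360/23701; mL+mR=-20/173 → advance -1; mR−mL=20/137 → turn +1·90°
n=2: pose=(4,7,W); sL=8/37, sR=40/289; mL=-1896/10693, mR=416/10693; mL+mR=-40/289 → advance -1; mR−mL=8/37 → turn +1·90°
n=3: pose=(5,7,S); sL=5/36, sR=5/26; mL=-155/936, mR=-25/936; mL+mR=-5/26 → advance -1; mR−mL=5/36 → turn +1·90°
n=4: pose=(5,8,E); sL=40/377, sR=8/53; mL=-2568/19981, mR=-448/19981; mL+mR=-8/53 → advance -1; mR−mL=40/377 → turn +1·90°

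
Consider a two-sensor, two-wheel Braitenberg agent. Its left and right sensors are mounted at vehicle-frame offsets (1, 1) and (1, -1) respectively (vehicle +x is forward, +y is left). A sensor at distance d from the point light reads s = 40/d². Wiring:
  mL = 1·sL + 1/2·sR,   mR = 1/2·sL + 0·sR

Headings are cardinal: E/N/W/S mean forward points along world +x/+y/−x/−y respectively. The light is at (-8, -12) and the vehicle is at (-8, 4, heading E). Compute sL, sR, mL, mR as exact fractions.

left sensor world pos  = (-7, 5); dL² = 290
right sensor world pos = (-7, 3); dR² = 226
sL = 40/290 = 4/29
sR = 40/226 = 20/113
mL = 1·sL + 1/2·sR = 742/3277
mR = 1/2·sL + 0·sR = 2/29

4/29 20/113 742/3277 2/29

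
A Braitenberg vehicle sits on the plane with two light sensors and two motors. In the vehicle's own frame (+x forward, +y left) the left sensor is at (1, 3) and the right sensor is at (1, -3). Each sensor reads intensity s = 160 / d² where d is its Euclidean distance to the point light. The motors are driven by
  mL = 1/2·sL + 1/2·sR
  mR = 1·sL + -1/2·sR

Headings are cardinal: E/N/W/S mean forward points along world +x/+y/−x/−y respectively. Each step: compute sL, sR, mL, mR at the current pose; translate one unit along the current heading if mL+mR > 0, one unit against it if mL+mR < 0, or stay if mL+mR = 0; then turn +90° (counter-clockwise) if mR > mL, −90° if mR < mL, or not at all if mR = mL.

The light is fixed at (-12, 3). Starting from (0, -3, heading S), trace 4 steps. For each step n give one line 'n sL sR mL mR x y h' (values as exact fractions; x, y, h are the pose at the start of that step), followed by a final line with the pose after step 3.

0 80/137 16/13 1616/1781 -56/1781 0 -3 S
1 160/221 160/137 28640/30277 4240/30277 0 -4 W
2 8/5 20/29 166/145 182/145 -1 -4 N
3 160/181 160/109 23200/19729 2960/19729 -1 -3 W
final -2 -3 N

n=0: pose=(0,-3,S); sL=80/137, sR=16/13; mL=1616/1781, mR=-56/1781; mL+mR=120/137 → advance +1; mR−mL=-1672/1781 → turn -1·90°
n=1: pose=(0,-4,W); sL=160/221, sR=160/137; mL=28640/30277, mR=4240/30277; mL+mR=240/221 → advance +1; mR−mL=-24400/30277 → turn -1·90°
n=2: pose=(-1,-4,N); sL=8/5, sR=20/29; mL=166/145, mR=182/145; mL+mR=12/5 → advance +1; mR−mL=16/145 → turn +1·90°
n=3: pose=(-1,-3,W); sL=160/181, sR=160/109; mL=23200/19729, mR=2960/19729; mL+mR=240/181 → advance +1; mR−mL=-20240/19729 → turn -1·90°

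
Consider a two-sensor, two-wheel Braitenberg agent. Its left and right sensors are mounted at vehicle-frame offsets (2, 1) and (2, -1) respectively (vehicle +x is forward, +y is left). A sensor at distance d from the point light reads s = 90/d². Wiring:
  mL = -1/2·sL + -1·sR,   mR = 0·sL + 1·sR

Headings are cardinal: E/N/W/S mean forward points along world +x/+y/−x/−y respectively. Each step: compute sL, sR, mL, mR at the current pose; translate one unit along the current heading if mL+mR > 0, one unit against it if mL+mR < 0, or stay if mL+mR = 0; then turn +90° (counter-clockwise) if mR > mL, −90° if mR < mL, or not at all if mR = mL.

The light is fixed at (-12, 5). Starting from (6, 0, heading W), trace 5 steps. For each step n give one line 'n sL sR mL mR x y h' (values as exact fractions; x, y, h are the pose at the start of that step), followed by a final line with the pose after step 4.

n=0: pose=(6,0,W); sL=45/146, sR=45/136; mL=-4815/9928, mR=45/136; mL+mR=-45/292 → advance -1; mR−mL=2025/2482 → turn +1·90°
n=1: pose=(7,0,S); sL=90/449, sR=90/373; mL=-57195/167477, mR=90/373; mL+mR=-45/449 → advance -1; mR−mL=97605/167477 → turn +1·90°
n=2: pose=(7,1,E); sL=1/5, sR=45/233; mL=-683/2330, mR=45/233; mL+mR=-1/10 → advance -1; mR−mL=1133/2330 → turn +1·90°
n=3: pose=(6,1,N); sL=90/293, sR=18/73; mL=-8559/21389, mR=18/73; mL+mR=-45/293 → advance -1; mR−mL=13833/21389 → turn +1·90°
n=4: pose=(6,0,W); sL=45/146, sR=45/136; mL=-4815/9928, mR=45/136; mL+mR=-45/292 → advance -1; mR−mL=2025/2482 → turn +1·90°

0 45/146 45/136 -4815/9928 45/136 6 0 W
1 90/449 90/373 -57195/167477 90/373 7 0 S
2 1/5 45/233 -683/2330 45/233 7 1 E
3 90/293 18/73 -8559/21389 18/73 6 1 N
4 45/146 45/136 -4815/9928 45/136 6 0 W
final 7 0 S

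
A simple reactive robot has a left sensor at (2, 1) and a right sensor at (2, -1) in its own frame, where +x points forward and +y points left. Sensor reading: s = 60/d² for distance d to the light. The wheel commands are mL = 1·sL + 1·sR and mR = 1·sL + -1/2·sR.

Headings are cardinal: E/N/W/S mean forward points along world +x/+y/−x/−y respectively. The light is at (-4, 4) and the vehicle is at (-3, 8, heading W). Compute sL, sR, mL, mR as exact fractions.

6 30/13 108/13 63/13

left sensor world pos  = (-5, 7); dL² = 10
right sensor world pos = (-5, 9); dR² = 26
sL = 60/10 = 6
sR = 60/26 = 30/13
mL = 1·sL + 1·sR = 108/13
mR = 1·sL + -1/2·sR = 63/13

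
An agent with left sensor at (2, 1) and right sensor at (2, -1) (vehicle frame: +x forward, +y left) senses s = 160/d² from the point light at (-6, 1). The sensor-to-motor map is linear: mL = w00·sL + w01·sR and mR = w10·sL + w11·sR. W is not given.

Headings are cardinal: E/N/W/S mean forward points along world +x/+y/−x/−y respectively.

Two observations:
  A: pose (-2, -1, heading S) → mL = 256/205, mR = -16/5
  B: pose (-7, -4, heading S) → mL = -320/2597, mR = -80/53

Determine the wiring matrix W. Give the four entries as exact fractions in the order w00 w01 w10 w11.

obs A: pose=(-2,-1,S) → sL=160/41, sR=32/5, mL=256/205, mR=-16/5
obs B: pose=(-7,-4,S) → sL=160/49, sR=160/53, mL=-320/2597, mR=-80/53
sensor matrix S = [[160/41, 32/5], [160/49, 160/53]]; det S = -970752/106477
solve [mL_A; mL_B] = S·[w00; w01] and [mR_A; mR_B] = S·[w10; w11]:
  w00 = -1/2, w01 = 1/2, w10 = 0, w11 = -1/2

-1/2 1/2 0 -1/2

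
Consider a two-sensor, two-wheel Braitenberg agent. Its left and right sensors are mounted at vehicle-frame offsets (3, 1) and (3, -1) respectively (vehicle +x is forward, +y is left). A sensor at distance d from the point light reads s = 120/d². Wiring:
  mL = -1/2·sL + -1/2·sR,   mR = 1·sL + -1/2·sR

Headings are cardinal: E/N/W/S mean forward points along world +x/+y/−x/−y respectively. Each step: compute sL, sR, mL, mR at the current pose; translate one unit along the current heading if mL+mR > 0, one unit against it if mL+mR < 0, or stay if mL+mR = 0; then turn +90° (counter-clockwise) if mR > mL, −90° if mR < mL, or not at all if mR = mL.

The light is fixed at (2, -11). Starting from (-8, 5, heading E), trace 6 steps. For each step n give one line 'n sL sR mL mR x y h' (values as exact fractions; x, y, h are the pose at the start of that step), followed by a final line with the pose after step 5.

0 60/169 60/137 -9180/23153 3150/23153 -8 5 E
1 24/101 120/461 -11592/46561 5004/46561 -9 5 N
2 15/49 30/113 -3165/11074 960/5537 -9 4 W
3 8/15 24/53 -392/795 244/795 -8 4 S
4 60/169 60/137 -9180/23153 3150/23153 -8 5 E
5 24/101 120/461 -11592/46561 5004/46561 -9 5 N
final -9 4 W

n=0: pose=(-8,5,E); sL=60/169, sR=60/137; mL=-9180/23153, mR=3150/23153; mL+mR=-6030/23153 → advance -1; mR−mL=90/169 → turn +1·90°
n=1: pose=(-9,5,N); sL=24/101, sR=120/461; mL=-11592/46561, mR=5004/46561; mL+mR=-6588/46561 → advance -1; mR−mL=36/101 → turn +1·90°
n=2: pose=(-9,4,W); sL=15/49, sR=30/113; mL=-3165/11074, mR=960/5537; mL+mR=-1245/11074 → advance -1; mR−mL=45/98 → turn +1·90°
n=3: pose=(-8,4,S); sL=8/15, sR=24/53; mL=-392/795, mR=244/795; mL+mR=-148/795 → advance -1; mR−mL=4/5 → turn +1·90°
n=4: pose=(-8,5,E); sL=60/169, sR=60/137; mL=-9180/23153, mR=3150/23153; mL+mR=-6030/23153 → advance -1; mR−mL=90/169 → turn +1·90°
n=5: pose=(-9,5,N); sL=24/101, sR=120/461; mL=-11592/46561, mR=5004/46561; mL+mR=-6588/46561 → advance -1; mR−mL=36/101 → turn +1·90°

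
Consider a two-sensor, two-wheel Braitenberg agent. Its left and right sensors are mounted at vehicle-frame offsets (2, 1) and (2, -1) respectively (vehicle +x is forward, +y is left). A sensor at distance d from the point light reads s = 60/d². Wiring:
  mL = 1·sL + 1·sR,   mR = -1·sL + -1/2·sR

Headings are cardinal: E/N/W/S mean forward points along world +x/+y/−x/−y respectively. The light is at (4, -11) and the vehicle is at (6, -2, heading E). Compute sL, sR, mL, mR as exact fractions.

15/29 3/4 147/116 -207/232

left sensor world pos  = (8, -1); dL² = 116
right sensor world pos = (8, -3); dR² = 80
sL = 60/116 = 15/29
sR = 60/80 = 3/4
mL = 1·sL + 1·sR = 147/116
mR = -1·sL + -1/2·sR = -207/232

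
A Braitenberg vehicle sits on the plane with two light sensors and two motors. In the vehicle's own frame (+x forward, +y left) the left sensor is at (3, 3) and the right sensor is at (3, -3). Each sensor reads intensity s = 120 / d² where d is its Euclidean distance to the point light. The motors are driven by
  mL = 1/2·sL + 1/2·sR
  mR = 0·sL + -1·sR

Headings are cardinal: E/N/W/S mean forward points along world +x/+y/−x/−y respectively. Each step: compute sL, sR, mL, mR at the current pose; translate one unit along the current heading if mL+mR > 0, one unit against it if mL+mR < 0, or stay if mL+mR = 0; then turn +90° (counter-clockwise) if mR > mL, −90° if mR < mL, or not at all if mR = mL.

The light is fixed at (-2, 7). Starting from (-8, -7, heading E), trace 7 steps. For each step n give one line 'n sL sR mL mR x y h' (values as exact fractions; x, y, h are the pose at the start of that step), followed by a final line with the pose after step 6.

n=0: pose=(-8,-7,E); sL=12/13, sR=60/149; mL=1284/1937, mR=-60/149; mL+mR=504/1937 → advance +1; mR−mL=-2064/1937 → turn -1·90°
n=1: pose=(-7,-7,S); sL=120/293, sR=120/353; mL=38760/103429, mR=-120/353; mL+mR=3600/103429 → advance +1; mR−mL=-73920/103429 → turn -1·90°
n=2: pose=(-7,-8,W); sL=30/97, sR=15/26; mL=2235/5044, mR=-15/26; mL+mR=-675/5044 → advance -1; mR−mL=-5145/5044 → turn -1·90°
n=3: pose=(-6,-8,N); sL=120/193, sR=24/29; mL=4056/5597, mR=-24/29; mL+mR=-576/5597 → advance -1; mR−mL=-8688/5597 → turn -1·90°
n=4: pose=(-6,-9,E); sL=12/17, sR=60/181; mL=1596/3077, mR=-60/181; mL+mR=576/3077 → advance +1; mR−mL=-2616/3077 → turn -1·90°
n=5: pose=(-5,-9,S); sL=120/361, sR=120/397; mL=45480/143317, mR=-120/397; mL+mR=2160/143317 → advance +1; mR−mL=-88800/143317 → turn -1·90°
n=6: pose=(-5,-10,W); sL=30/109, sR=15/29; mL=2505/6322, mR=-15/29; mL+mR=-765/6322 → advance -1; mR−mL=-5775/6322 → turn -1·90°

0 12/13 60/149 1284/1937 -60/149 -8 -7 E
1 120/293 120/353 38760/103429 -120/353 -7 -7 S
2 30/97 15/26 2235/5044 -15/26 -7 -8 W
3 120/193 24/29 4056/5597 -24/29 -6 -8 N
4 12/17 60/181 1596/3077 -60/181 -6 -9 E
5 120/361 120/397 45480/143317 -120/397 -5 -9 S
6 30/109 15/29 2505/6322 -15/29 -5 -10 W
final -4 -10 N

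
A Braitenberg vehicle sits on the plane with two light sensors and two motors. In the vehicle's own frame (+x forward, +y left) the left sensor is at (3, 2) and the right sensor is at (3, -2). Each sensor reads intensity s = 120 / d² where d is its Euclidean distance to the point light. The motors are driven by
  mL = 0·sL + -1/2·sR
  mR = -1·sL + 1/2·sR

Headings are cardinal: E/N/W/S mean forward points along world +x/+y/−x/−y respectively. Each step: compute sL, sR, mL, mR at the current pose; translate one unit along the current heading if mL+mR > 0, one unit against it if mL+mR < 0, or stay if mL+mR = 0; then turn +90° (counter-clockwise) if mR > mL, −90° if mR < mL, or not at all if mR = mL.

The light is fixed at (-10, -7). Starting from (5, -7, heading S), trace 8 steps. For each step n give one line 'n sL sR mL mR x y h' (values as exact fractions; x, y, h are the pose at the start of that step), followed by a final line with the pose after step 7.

n=0: pose=(5,-7,S); sL=60/149, sR=60/89; mL=-30/89, mR=-870/13261; mL+mR=-60/149 → advance -1; mR−mL=3600/13261 → turn +1·90°
n=1: pose=(5,-6,E); sL=40/111, sR=24/65; mL=-12/65, mR=-1268/7215; mL+mR=-40/111 → advance -1; mR−mL=64/7215 → turn +1·90°
n=2: pose=(4,-6,N); sL=3/4, sR=15/34; mL=-15/68, mR=-9/17; mL+mR=-3/4 → advance -1; mR−mL=-21/68 → turn -1·90°
n=3: pose=(4,-7,E); sL=120/293, sR=120/293; mL=-60/293, mR=-60/293; mL+mR=-120/293 → advance -1; mR−mL=0 → turn +0·90°
n=4: pose=(3,-7,E); sL=6/13, sR=6/13; mL=-3/13, mR=-3/13; mL+mR=-6/13 → advance -1; mR−mL=0 → turn +0·90°
n=5: pose=(2,-7,E); sL=120/229, sR=120/229; mL=-60/229, mR=-60/229; mL+mR=-120/229 → advance -1; mR−mL=0 → turn +0·90°
n=6: pose=(1,-7,E); sL=3/5, sR=3/5; mL=-3/10, mR=-3/10; mL+mR=-3/5 → advance -1; mR−mL=0 → turn +0·90°
n=7: pose=(0,-7,E); sL=120/173, sR=120/173; mL=-60/173, mR=-60/173; mL+mR=-120/173 → advance -1; mR−mL=0 → turn +0·90°

0 60/149 60/89 -30/89 -870/13261 5 -7 S
1 40/111 24/65 -12/65 -1268/7215 5 -6 E
2 3/4 15/34 -15/68 -9/17 4 -6 N
3 120/293 120/293 -60/293 -60/293 4 -7 E
4 6/13 6/13 -3/13 -3/13 3 -7 E
5 120/229 120/229 -60/229 -60/229 2 -7 E
6 3/5 3/5 -3/10 -3/10 1 -7 E
7 120/173 120/173 -60/173 -60/173 0 -7 E
final -1 -7 E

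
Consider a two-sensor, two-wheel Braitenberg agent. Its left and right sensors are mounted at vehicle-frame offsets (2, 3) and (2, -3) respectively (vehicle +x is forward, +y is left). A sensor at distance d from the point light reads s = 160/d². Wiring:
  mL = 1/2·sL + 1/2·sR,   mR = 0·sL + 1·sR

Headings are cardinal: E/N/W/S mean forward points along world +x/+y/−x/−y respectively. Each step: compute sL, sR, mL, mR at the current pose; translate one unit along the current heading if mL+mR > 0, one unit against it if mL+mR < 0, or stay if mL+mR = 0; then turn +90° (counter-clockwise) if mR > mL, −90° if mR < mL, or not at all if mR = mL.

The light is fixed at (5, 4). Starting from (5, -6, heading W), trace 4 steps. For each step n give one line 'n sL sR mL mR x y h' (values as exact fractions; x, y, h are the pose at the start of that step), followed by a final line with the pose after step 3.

0 160/173 160/53 18080/9169 160/53 5 -6 W
1 40/37 1 77/74 1 4 -6 S
2 32/41 160/73 4448/2993 160/73 4 -7 W
3 16/17 80/97 1456/1649 80/97 3 -7 S
final 3 -8 W

n=0: pose=(5,-6,W); sL=160/173, sR=160/53; mL=18080/9169, mR=160/53; mL+mR=45760/9169 → advance +1; mR−mL=9600/9169 → turn +1·90°
n=1: pose=(4,-6,S); sL=40/37, sR=1; mL=77/74, mR=1; mL+mR=151/74 → advance +1; mR−mL=-3/74 → turn -1·90°
n=2: pose=(4,-7,W); sL=32/41, sR=160/73; mL=4448/2993, mR=160/73; mL+mR=11008/2993 → advance +1; mR−mL=2112/2993 → turn +1·90°
n=3: pose=(3,-7,S); sL=16/17, sR=80/97; mL=1456/1649, mR=80/97; mL+mR=2816/1649 → advance +1; mR−mL=-96/1649 → turn -1·90°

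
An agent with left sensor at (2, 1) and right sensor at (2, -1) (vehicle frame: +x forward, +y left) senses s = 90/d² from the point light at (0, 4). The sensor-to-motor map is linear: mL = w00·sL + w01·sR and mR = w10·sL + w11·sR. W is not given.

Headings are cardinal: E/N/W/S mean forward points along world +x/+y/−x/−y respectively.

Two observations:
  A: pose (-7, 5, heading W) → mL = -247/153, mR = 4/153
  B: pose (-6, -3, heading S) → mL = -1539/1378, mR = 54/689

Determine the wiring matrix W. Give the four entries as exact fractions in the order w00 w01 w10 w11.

-1/2 -1 1/2 -1/2

obs A: pose=(-7,5,W) → sL=10/9, sR=18/17, mL=-247/153, mR=4/153
obs B: pose=(-6,-3,S) → sL=45/53, sR=9/13, mL=-1539/1378, mR=54/689
sensor matrix S = [[10/9, 18/17], [45/53, 9/13]]; det S = -1520/11713
solve [mL_A; mL_B] = S·[w00; w01] and [mR_A; mR_B] = S·[w10; w11]:
  w00 = -1/2, w01 = -1, w10 = 1/2, w11 = -1/2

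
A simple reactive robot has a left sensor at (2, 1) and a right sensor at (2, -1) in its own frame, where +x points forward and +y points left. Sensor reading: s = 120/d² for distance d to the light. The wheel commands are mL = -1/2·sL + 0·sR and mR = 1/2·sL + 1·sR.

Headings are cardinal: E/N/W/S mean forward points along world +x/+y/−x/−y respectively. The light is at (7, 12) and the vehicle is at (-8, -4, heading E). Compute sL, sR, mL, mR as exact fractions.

left sensor world pos  = (-6, -3); dL² = 394
right sensor world pos = (-6, -5); dR² = 458
sL = 120/394 = 60/197
sR = 120/458 = 60/229
mL = -1/2·sL + 0·sR = -30/197
mR = 1/2·sL + 1·sR = 18690/45113

60/197 60/229 -30/197 18690/45113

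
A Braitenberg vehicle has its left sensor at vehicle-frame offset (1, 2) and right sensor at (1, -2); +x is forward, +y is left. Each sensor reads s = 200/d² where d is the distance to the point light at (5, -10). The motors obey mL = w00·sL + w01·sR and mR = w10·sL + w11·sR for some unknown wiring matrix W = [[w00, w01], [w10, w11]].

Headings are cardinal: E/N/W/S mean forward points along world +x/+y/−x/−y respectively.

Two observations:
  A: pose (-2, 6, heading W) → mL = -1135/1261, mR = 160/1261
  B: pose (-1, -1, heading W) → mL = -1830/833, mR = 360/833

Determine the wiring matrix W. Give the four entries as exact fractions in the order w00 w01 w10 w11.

obs A: pose=(-2,6,W) → sL=10/13, sR=50/97, mL=-1135/1261, mR=160/1261
obs B: pose=(-1,-1,W) → sL=100/49, sR=20/17, mL=-1830/833, mR=360/833
sensor matrix S = [[10/13, 50/97], [100/49, 20/17]]; det S = -154400/1050413
solve [mL_A; mL_B] = S·[w00; w01] and [mR_A; mR_B] = S·[w10; w11]:
  w00 = -1/2, w01 = -1, w10 = 1/2, w11 = -1/2

-1/2 -1 1/2 -1/2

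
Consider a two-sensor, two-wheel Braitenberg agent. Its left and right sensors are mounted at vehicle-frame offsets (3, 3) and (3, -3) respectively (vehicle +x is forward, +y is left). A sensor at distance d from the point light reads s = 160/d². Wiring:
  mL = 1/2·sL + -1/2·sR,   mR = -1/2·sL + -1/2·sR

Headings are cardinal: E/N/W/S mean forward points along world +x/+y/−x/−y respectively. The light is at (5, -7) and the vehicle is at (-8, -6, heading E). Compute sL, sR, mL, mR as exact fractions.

40/29 20/13 -30/377 -550/377

left sensor world pos  = (-5, -3); dL² = 116
right sensor world pos = (-5, -9); dR² = 104
sL = 160/116 = 40/29
sR = 160/104 = 20/13
mL = 1/2·sL + -1/2·sR = -30/377
mR = -1/2·sL + -1/2·sR = -550/377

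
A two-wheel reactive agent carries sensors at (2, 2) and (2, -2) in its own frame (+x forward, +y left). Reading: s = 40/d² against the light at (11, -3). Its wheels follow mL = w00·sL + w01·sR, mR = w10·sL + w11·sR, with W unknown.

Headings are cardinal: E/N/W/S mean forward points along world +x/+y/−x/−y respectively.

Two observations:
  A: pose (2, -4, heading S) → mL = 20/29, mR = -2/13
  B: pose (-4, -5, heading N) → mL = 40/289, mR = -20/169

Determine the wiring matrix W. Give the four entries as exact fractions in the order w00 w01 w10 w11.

1 0 0 -1/2

obs A: pose=(2,-4,S) → sL=20/29, sR=4/13, mL=20/29, mR=-2/13
obs B: pose=(-4,-5,N) → sL=40/289, sR=40/169, mL=40/289, mR=-20/169
sensor matrix S = [[20/29, 4/13], [40/289, 40/169]]; det S = 170880/1416389
solve [mL_A; mL_B] = S·[w00; w01] and [mR_A; mR_B] = S·[w10; w11]:
  w00 = 1, w01 = 0, w10 = 0, w11 = -1/2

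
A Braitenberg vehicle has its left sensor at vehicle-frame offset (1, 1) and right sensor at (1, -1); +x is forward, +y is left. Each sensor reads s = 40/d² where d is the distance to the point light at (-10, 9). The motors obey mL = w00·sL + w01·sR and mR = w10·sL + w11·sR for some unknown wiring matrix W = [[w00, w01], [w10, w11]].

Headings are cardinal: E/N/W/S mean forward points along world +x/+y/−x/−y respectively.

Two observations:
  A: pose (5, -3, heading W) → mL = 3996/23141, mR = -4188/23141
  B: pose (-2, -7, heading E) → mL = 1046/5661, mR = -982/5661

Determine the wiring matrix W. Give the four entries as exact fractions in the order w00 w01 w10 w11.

1 1/2 -1/2 -1

obs A: pose=(5,-3,W) → sL=8/73, sR=40/317, mL=3996/23141, mR=-4188/23141
obs B: pose=(-2,-7,E) → sL=20/153, sR=4/37, mL=1046/5661, mR=-982/5661
sensor matrix S = [[8/73, 40/317], [20/153, 4/37]]; det S = -608768/131001201
solve [mL_A; mL_B] = S·[w00; w01] and [mR_A; mR_B] = S·[w10; w11]:
  w00 = 1, w01 = 1/2, w10 = -1/2, w11 = -1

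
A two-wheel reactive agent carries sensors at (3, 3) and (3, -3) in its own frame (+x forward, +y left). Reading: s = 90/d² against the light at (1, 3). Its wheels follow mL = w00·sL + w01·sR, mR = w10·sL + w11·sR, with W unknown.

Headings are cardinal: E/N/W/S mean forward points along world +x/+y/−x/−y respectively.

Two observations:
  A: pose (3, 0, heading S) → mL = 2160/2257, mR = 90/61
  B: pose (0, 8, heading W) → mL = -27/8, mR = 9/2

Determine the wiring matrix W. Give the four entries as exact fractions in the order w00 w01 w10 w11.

obs A: pose=(3,0,S) → sL=90/61, sR=90/37, mL=2160/2257, mR=90/61
obs B: pose=(0,8,W) → sL=9/2, sR=9/8, mL=-27/8, mR=9/2
sensor matrix S = [[90/61, 90/37], [9/2, 9/8]]; det S = -83835/9028
solve [mL_A; mL_B] = S·[w00; w01] and [mR_A; mR_B] = S·[w10; w11]:
  w00 = -1, w01 = 1, w10 = 1, w11 = 0

-1 1 1 0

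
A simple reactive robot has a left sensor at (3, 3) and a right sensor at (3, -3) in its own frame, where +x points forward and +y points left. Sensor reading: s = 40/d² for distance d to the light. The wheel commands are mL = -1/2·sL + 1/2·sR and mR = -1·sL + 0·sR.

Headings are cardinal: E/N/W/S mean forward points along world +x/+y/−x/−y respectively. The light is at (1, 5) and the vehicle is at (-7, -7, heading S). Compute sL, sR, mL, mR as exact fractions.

left sensor world pos  = (-4, -10); dL² = 250
right sensor world pos = (-10, -10); dR² = 346
sL = 40/250 = 4/25
sR = 40/346 = 20/173
mL = -1/2·sL + 1/2·sR = -96/4325
mR = -1·sL + 0·sR = -4/25

4/25 20/173 -96/4325 -4/25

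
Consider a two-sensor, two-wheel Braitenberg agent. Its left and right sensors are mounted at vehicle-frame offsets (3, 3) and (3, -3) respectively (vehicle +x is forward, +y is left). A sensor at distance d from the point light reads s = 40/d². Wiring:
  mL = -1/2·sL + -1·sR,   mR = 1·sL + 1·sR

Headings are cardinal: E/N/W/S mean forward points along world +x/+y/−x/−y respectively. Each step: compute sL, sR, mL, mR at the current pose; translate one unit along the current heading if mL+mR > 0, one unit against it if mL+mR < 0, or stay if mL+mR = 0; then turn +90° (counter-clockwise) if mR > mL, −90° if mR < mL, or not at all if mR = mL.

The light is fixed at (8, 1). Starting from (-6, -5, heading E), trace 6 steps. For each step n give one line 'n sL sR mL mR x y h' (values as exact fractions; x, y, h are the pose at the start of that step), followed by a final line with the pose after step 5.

n=0: pose=(-6,-5,E); sL=4/13, sR=20/101; mL=-462/1313, mR=664/1313; mL+mR=2/13 → advance +1; mR−mL=1126/1313 → turn +1·90°
n=1: pose=(-5,-5,N); sL=8/53, sR=40/109; mL=-2556/5777, mR=2992/5777; mL+mR=4/53 → advance +1; mR−mL=5548/5777 → turn +1·90°
n=2: pose=(-5,-4,W); sL=1/8, sR=2/13; mL=-45/208, mR=29/104; mL+mR=1/16 → advance +1; mR−mL=103/208 → turn +1·90°
n=3: pose=(-6,-4,S); sL=8/37, sR=40/353; mL=-2892/13061, mR=4304/13061; mL+mR=4/37 → advance +1; mR−mL=7196/13061 → turn +1·90°
n=4: pose=(-6,-5,E); sL=4/13, sR=20/101; mL=-462/1313, mR=664/1313; mL+mR=2/13 → advance +1; mR−mL=1126/1313 → turn +1·90°
n=5: pose=(-5,-5,N); sL=8/53, sR=40/109; mL=-2556/5777, mR=2992/5777; mL+mR=4/53 → advance +1; mR−mL=5548/5777 → turn +1·90°

0 4/13 20/101 -462/1313 664/1313 -6 -5 E
1 8/53 40/109 -2556/5777 2992/5777 -5 -5 N
2 1/8 2/13 -45/208 29/104 -5 -4 W
3 8/37 40/353 -2892/13061 4304/13061 -6 -4 S
4 4/13 20/101 -462/1313 664/1313 -6 -5 E
5 8/53 40/109 -2556/5777 2992/5777 -5 -5 N
final -5 -4 W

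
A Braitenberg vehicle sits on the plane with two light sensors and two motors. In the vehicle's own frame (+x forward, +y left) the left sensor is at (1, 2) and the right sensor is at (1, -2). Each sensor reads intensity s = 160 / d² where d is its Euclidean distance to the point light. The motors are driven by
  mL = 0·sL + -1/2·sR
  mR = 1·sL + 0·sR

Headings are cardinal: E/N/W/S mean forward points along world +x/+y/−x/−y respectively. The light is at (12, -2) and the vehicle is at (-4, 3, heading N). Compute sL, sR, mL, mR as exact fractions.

left sensor world pos  = (-6, 4); dL² = 360
right sensor world pos = (-2, 4); dR² = 232
sL = 160/360 = 4/9
sR = 160/232 = 20/29
mL = 0·sL + -1/2·sR = -10/29
mR = 1·sL + 0·sR = 4/9

4/9 20/29 -10/29 4/9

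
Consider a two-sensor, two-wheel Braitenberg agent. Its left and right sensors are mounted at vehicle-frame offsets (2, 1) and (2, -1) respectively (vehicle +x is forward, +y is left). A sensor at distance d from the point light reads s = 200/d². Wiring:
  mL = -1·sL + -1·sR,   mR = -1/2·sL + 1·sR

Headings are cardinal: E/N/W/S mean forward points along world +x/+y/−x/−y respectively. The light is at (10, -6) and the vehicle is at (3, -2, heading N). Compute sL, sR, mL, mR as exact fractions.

left sensor world pos  = (2, 0); dL² = 100
right sensor world pos = (4, 0); dR² = 72
sL = 200/100 = 2
sR = 200/72 = 25/9
mL = -1·sL + -1·sR = -43/9
mR = -1/2·sL + 1·sR = 16/9

2 25/9 -43/9 16/9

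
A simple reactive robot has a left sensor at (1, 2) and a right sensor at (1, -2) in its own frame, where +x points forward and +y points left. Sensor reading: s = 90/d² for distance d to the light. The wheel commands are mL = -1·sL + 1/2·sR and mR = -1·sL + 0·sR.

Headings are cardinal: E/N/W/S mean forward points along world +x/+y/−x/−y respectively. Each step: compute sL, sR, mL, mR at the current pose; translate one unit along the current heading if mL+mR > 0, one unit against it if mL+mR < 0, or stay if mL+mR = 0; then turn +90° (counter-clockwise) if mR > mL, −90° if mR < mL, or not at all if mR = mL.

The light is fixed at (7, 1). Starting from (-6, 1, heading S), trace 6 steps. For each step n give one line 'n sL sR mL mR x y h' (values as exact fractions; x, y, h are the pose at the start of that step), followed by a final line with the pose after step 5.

n=0: pose=(-6,1,S); sL=45/61, sR=45/113; mL=-7425/13786, mR=-45/61; mL+mR=-17595/13786 → advance -1; mR−mL=-45/226 → turn -1·90°
n=1: pose=(-6,2,W); sL=90/197, sR=18/41; mL=-1917/8077, mR=-90/197; mL+mR=-5607/8077 → advance -1; mR−mL=-9/41 → turn -1·90°
n=2: pose=(-5,2,N); sL=9/20, sR=45/52; mL=-9/520, mR=-9/20; mL+mR=-243/520 → advance -1; mR−mL=-45/104 → turn -1·90°
n=3: pose=(-5,1,E); sL=18/25, sR=18/25; mL=-9/25, mR=-18/25; mL+mR=-27/25 → advance -1; mR−mL=-9/25 → turn -1·90°
n=4: pose=(-6,1,S); sL=45/61, sR=45/113; mL=-7425/13786, mR=-45/61; mL+mR=-17595/13786 → advance -1; mR−mL=-45/226 → turn -1·90°
n=5: pose=(-6,2,W); sL=90/197, sR=18/41; mL=-1917/8077, mR=-90/197; mL+mR=-5607/8077 → advance -1; mR−mL=-9/41 → turn -1·90°

0 45/61 45/113 -7425/13786 -45/61 -6 1 S
1 90/197 18/41 -1917/8077 -90/197 -6 2 W
2 9/20 45/52 -9/520 -9/20 -5 2 N
3 18/25 18/25 -9/25 -18/25 -5 1 E
4 45/61 45/113 -7425/13786 -45/61 -6 1 S
5 90/197 18/41 -1917/8077 -90/197 -6 2 W
final -5 2 N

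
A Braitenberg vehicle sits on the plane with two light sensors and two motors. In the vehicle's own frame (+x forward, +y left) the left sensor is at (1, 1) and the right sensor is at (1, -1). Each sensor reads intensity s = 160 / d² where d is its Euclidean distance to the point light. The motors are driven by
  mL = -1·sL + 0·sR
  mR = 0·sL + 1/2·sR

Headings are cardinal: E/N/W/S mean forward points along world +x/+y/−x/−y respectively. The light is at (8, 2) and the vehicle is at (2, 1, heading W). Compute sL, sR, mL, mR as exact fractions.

160/53 160/49 -160/53 80/49

left sensor world pos  = (1, 0); dL² = 53
right sensor world pos = (1, 2); dR² = 49
sL = 160/53 = 160/53
sR = 160/49 = 160/49
mL = -1·sL + 0·sR = -160/53
mR = 0·sL + 1/2·sR = 80/49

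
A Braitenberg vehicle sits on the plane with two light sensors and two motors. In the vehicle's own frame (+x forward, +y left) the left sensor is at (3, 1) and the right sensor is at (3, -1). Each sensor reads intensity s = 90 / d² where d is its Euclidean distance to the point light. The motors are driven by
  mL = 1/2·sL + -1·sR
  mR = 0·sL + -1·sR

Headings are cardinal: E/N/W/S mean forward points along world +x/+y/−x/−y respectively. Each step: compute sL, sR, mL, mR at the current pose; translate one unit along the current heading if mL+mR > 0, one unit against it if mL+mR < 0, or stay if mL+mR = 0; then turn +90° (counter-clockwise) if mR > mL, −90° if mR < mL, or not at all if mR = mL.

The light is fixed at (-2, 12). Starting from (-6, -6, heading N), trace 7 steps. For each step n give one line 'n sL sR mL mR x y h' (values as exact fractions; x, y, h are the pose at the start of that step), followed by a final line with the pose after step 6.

0 9/25 5/13 -133/650 -5/13 -6 -6 N
1 18/65 90/401 -2241/26065 -90/401 -6 -7 E
2 9/50 9/52 -27/325 -9/52 -7 -7 S
3 18/85 90/353 -4473/30005 -90/353 -7 -6 W
4 9/25 5/13 -133/650 -5/13 -6 -6 N
5 18/65 90/401 -2241/26065 -90/401 -6 -7 E
6 9/50 9/52 -27/325 -9/52 -7 -7 S
final -7 -6 W

n=0: pose=(-6,-6,N); sL=9/25, sR=5/13; mL=-133/650, mR=-5/13; mL+mR=-383/650 → advance -1; mR−mL=-9/50 → turn -1·90°
n=1: pose=(-6,-7,E); sL=18/65, sR=90/401; mL=-2241/26065, mR=-90/401; mL+mR=-8091/26065 → advance -1; mR−mL=-9/65 → turn -1·90°
n=2: pose=(-7,-7,S); sL=9/50, sR=9/52; mL=-27/325, mR=-9/52; mL+mR=-333/1300 → advance -1; mR−mL=-9/100 → turn -1·90°
n=3: pose=(-7,-6,W); sL=18/85, sR=90/353; mL=-4473/30005, mR=-90/353; mL+mR=-12123/30005 → advance -1; mR−mL=-9/85 → turn -1·90°
n=4: pose=(-6,-6,N); sL=9/25, sR=5/13; mL=-133/650, mR=-5/13; mL+mR=-383/650 → advance -1; mR−mL=-9/50 → turn -1·90°
n=5: pose=(-6,-7,E); sL=18/65, sR=90/401; mL=-2241/26065, mR=-90/401; mL+mR=-8091/26065 → advance -1; mR−mL=-9/65 → turn -1·90°
n=6: pose=(-7,-7,S); sL=9/50, sR=9/52; mL=-27/325, mR=-9/52; mL+mR=-333/1300 → advance -1; mR−mL=-9/100 → turn -1·90°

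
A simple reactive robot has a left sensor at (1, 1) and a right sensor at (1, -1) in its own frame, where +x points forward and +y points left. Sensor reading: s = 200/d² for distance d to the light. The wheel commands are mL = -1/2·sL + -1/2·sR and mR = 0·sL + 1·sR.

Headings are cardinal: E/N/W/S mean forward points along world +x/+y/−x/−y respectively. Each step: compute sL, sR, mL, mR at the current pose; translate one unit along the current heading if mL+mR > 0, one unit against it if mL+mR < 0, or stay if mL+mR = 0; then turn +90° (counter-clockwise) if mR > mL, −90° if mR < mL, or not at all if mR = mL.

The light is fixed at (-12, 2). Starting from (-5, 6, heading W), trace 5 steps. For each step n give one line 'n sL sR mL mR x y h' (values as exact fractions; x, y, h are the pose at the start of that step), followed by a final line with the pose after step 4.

n=0: pose=(-5,6,W); sL=40/9, sR=200/61; mL=-2120/549, mR=200/61; mL+mR=-320/549 → advance -1; mR−mL=3920/549 → turn +1·90°
n=1: pose=(-4,6,S); sL=20/9, sR=100/29; mL=-740/261, mR=100/29; mL+mR=160/261 → advance +1; mR−mL=1640/261 → turn +1·90°
n=2: pose=(-4,5,E); sL=200/97, sR=40/17; mL=-3640/1649, mR=40/17; mL+mR=240/1649 → advance +1; mR−mL=7520/1649 → turn +1·90°
n=3: pose=(-3,5,N); sL=5/2, sR=50/29; mL=-245/116, mR=50/29; mL+mR=-45/116 → advance -1; mR−mL=445/116 → turn +1·90°
n=4: pose=(-3,4,W); sL=40/13, sR=200/73; mL=-2760/949, mR=200/73; mL+mR=-160/949 → advance -1; mR−mL=5360/949 → turn +1·90°

0 40/9 200/61 -2120/549 200/61 -5 6 W
1 20/9 100/29 -740/261 100/29 -4 6 S
2 200/97 40/17 -3640/1649 40/17 -4 5 E
3 5/2 50/29 -245/116 50/29 -3 5 N
4 40/13 200/73 -2760/949 200/73 -3 4 W
final -2 4 S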